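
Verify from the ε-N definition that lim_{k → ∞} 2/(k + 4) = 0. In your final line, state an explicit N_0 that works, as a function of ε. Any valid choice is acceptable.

Suppose ε > 0. For k ≥ 1, |2/(k + 4) − 0| = 2/(k + 4) ≤ 2/k.
We need 2/k < ε, i.e. k > 2/ε.
Take N_0 = 2/ε. If k > N_0 then |2/(k + 4)| ≤ 2/k < ε.

N_0 = 2/ε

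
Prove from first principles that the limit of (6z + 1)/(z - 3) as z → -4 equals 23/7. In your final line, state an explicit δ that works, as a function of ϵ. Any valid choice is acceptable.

δ = min(7/2, (49/38)ϵ)

Let ϵ > 0 be given. We want δ > 0 with 0 < |z + 4| < δ ⇒ |(6z + 1)/(z - 3) − (23/7)| < ϵ.
Combining over a common denominator, (6z + 1)/(z - 3) − (23/7) = [(6z + 1)·(-7) − (-23)·(z - 3)] / [(-7)·(z - 3)] = -19(z + 4) / ((-7)(z - 3)).
So |(6z + 1)/(z - 3) − (23/7)| = 19|z + 4| / (7·|z − 3|).
Restrict δ ≤ 7/2. Then |z + 4| < 7/2 gives |z − 3| = |(z + 4) + (-7)| ≥ 7 − 7/2 = 7/2.
Hence |(6z + 1)/(z - 3) − (23/7)| < 19|z + 4|/(7·(7/2)) = (38/49)|z + 4|, which is < ϵ once |z + 4| < (49/38)ϵ.
Take δ = min(7/2, (49/38)ϵ). Then 0 < |z + 4| < δ forces both bounds, so |(6z + 1)/(z - 3) − (23/7)| < ϵ.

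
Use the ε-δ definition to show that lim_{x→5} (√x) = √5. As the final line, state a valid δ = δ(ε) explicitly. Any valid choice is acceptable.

Fix ε > 0. We want δ > 0 such that 0 < |x − 5| < δ implies |√x − √5| < ε.
Multiplying by the conjugate, |√x − √5| = |x − 5|/(√x + √5).
Restrict δ ≤ 5 so that |x − 5| < 5 forces x > 0, and then √x + √5 > √5.
Hence |√x − √5| < |x − 5|/√5, which is < ε once |x − 5| < √5·ε.
Take δ = min(5, √5·ε). If 0 < |x − 5| < δ then x > 0 and |√x − √5| < |x − 5|/√5 < ε.

δ = min(5, √5·ε)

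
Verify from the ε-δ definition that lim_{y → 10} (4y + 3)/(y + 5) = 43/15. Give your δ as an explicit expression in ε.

δ = min(15/2, (225/34)ε)

Let ε > 0 be given. We want δ > 0 with 0 < |y − 10| < δ ⇒ |(4y + 3)/(y + 5) − (43/15)| < ε.
Combining over a common denominator, (4y + 3)/(y + 5) − (43/15) = [(4y + 3)·15 − 43·(y + 5)] / [15·(y + 5)] = 17(y − 10) / (15(y + 5)).
So |(4y + 3)/(y + 5) − (43/15)| = 17|y − 10| / (15·|y + 5|).
Restrict δ ≤ 15/2. Then |y − 10| < 15/2 gives |y + 5| = |(y − 10) + 15| ≥ 15 − 15/2 = 15/2.
Hence |(4y + 3)/(y + 5) − (43/15)| < 17|y − 10|/(15·(15/2)) = (34/225)|y − 10|, which is < ε once |y − 10| < (225/34)ε.
Take δ = min(15/2, (225/34)ε). Then 0 < |y − 10| < δ forces both bounds, so |(4y + 3)/(y + 5) − (43/15)| < ε.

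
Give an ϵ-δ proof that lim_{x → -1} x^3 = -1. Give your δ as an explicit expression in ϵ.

δ = min(1, ϵ/7)

Let ϵ > 0. We seek δ > 0 with 0 < |x + 1| < δ ⇒ |x^3 + 1| < ϵ.
Factor: x^3 + 1 = (x + 1)(x^2 - x + 1), so |x^3 + 1| = |x + 1|·|x^2 - x + 1|.
Impose δ ≤ 1 so that |x| < 2; then |x^2 - x + 1| ≤ 7.
Hence |x^3 + 1| ≤ 7|x + 1|, which is < ϵ once |x + 1| < ϵ/7.
Take δ = min(1, ϵ/7). If 0 < |x + 1| < δ then both bounds hold and |x^3 + 1| ≤ 7|x + 1| < 7·(ϵ/7) = ϵ.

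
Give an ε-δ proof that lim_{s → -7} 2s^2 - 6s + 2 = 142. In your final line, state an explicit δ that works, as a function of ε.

δ = min(1, ε/36)

Fix ε > 0. We want δ > 0 such that 0 < |s + 7| < δ implies |(2s^2 - 6s + 2) − 142| < ε.
(2s^2 - 6s + 2) − 142 = 2s^2 - 6s - 140 = (s + 7)(2s - 20).
So |(2s^2 - 6s + 2) − 142| = |s + 7|·|2s - 20|.
Require δ ≤ 1. Then |s + 7| < 1 gives |s| < 8, and by the triangle inequality |2s - 20| ≤ 2·8 + 20 = 36.
Hence |(2s^2 - 6s + 2) − 142| ≤ 36|s + 7| < ε provided |s + 7| < ε/36.
Choosing δ = min(1, ε/36) ensures both conditions, hence |(2s^2 - 6s + 2) − 142| < ε.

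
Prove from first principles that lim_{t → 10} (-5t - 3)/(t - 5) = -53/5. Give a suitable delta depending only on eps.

delta = min(5/2, (25/56)eps)

Let eps > 0. We want delta > 0 with 0 < |t − 10| < delta ⇒ |(-5t - 3)/(t - 5) + 53/5| < eps.
Combining over a common denominator, (-5t - 3)/(t - 5) + 53/5 = [(-5t - 3)·5 − (-53)·(t - 5)] / [5·(t - 5)] = 28(t − 10) / (5(t - 5)).
So |(-5t - 3)/(t - 5) + 53/5| = 28|t − 10| / (5·|t − 5|).
Restrict delta ≤ 5/2. Then |t − 10| < 5/2 gives |t − 5| = |(t − 10) + 5| ≥ 5 − 5/2 = 5/2.
Hence |(-5t - 3)/(t - 5) + 53/5| < 28|t − 10|/(5·(5/2)) = (56/25)|t − 10|, which is < eps once |t − 10| < (25/56)eps.
Take delta = min(5/2, (25/56)eps). Then 0 < |t − 10| < delta forces both bounds, so |(-5t - 3)/(t - 5) + 53/5| < eps.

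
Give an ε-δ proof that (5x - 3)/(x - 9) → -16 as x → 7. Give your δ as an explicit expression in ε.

δ = min(1, (1/21)ε)

Let ε > 0. We want δ > 0 with 0 < |x − 7| < δ ⇒ |(5x - 3)/(x - 9) + 16| < ε.
Combining over a common denominator, (5x - 3)/(x - 9) + 16 = [(5x - 3)·(-2) − 32·(x - 9)] / [(-2)·(x - 9)] = -42(x − 7) / ((-2)(x - 9)).
So |(5x - 3)/(x - 9) + 16| = 42|x − 7| / (2·|x − 9|).
Require δ ≤ 1, so |x − 9| ≥ |-2| − |x − 7| > 2 − 1 = 1.
Hence |(5x - 3)/(x - 9) + 16| < 42|x − 7|/(2·1) = 21|x − 7|, which is < ε once |x − 7| < (1/21)ε.
Take δ = min(1, (1/21)ε). Then 0 < |x − 7| < δ forces both bounds, so |(5x - 3)/(x - 9) + 16| < ε.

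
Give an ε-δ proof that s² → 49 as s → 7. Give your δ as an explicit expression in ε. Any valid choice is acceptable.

Suppose ε > 0. We seek δ > 0 with 0 < |s − 7| < δ ⇒ |s² − 49| < ε.
Factor: s² − 49 = (s − 7)(s + 7), so |s² − 49| = |s − 7|·|s + 7|.
Restrict δ ≤ 1. Then |s − 7| < 1 gives |s| < 8, so by the triangle inequality |s + 7| ≤ 8 + 7 = 15.
Hence |s² − 49| ≤ 15|s − 7|, which is < ε once |s − 7| < ε/15.
Take δ = min(1, ε/15). If 0 < |s − 7| < δ then both bounds hold and |s² − 49| ≤ 15|s − 7| < 15·(ε/15) = ε.

δ = min(1, ε/15)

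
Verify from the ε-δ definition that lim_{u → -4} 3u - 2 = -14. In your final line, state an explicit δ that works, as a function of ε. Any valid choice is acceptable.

Let ε > 0. We need δ > 0 so that 0 < |u + 4| < δ implies |(3u - 2) + 14| < ε.
|(3u - 2) + 14| = |3u + 12| = 3|u + 4|.
Thus it suffices that |u + 4| < ε/3.
Take δ = ε/3. If 0 < |u + 4| < δ then |(3u - 2) + 14| = 3|u + 4| < 3·(ε/3) = ε.

δ = ε/3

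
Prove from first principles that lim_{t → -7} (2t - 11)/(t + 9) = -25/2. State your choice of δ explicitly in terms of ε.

Suppose ε > 0. We want δ > 0 with 0 < |t + 7| < δ ⇒ |(2t - 11)/(t + 9) + 25/2| < ε.
Combining over a common denominator, (2t - 11)/(t + 9) + 25/2 = [(2t - 11)·2 − (-25)·(t + 9)] / [2·(t + 9)] = 29(t + 7) / (2(t + 9)).
So |(2t - 11)/(t + 9) + 25/2| = 29|t + 7| / (2·|t + 9|).
Require δ ≤ 1, so |t + 9| ≥ |2| − |t + 7| > 2 − 1 = 1.
Hence |(2t - 11)/(t + 9) + 25/2| < 29|t + 7|/(2·1) = (29/2)|t + 7|, which is < ε once |t + 7| < (2/29)ε.
Take δ = min(1, (2/29)ε). Then 0 < |t + 7| < δ forces both bounds, so |(2t - 11)/(t + 9) + 25/2| < ε.

δ = min(1, (2/29)ε)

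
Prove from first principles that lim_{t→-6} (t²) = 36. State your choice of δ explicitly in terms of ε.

δ = min(1, ε/13)

Suppose ε > 0. We seek δ > 0 with 0 < |t + 6| < δ ⇒ |t² − 36| < ε.
Factor: t² − 36 = (t + 6)(t - 6), so |t² − 36| = |t + 6|·|t - 6|.
Impose δ ≤ 1 so that |t| < 7; then |t - 6| ≤ 13.
Hence |t² − 36| ≤ 13|t + 6|, which is < ε once |t + 6| < ε/13.
Take δ = min(1, ε/13). If 0 < |t + 6| < δ then both bounds hold and |t² − 36| ≤ 13|t + 6| < 13·(ε/13) = ε.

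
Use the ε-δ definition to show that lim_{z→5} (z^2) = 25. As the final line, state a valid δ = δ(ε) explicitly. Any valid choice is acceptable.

δ = min(1, ε/11)

Let ε > 0 be given. We seek δ > 0 with 0 < |z − 5| < δ ⇒ |z^2 − 25| < ε.
Factor: z^2 − 25 = (z − 5)(z + 5), so |z^2 − 25| = |z − 5|·|z + 5|.
Restrict δ ≤ 1. Then |z − 5| < 1 gives |z| < 6, so by the triangle inequality |z + 5| ≤ 6 + 5 = 11.
Hence |z^2 − 25| ≤ 11|z − 5|, which is < ε once |z − 5| < ε/11.
Take δ = min(1, ε/11). If 0 < |z − 5| < δ then both bounds hold and |z^2 − 25| ≤ 11|z − 5| < 11·(ε/11) = ε.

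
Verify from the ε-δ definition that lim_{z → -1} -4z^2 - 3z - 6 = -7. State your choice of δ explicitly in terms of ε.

δ = min(2, ε/13)

Fix ε > 0. We want δ > 0 such that 0 < |z + 1| < δ implies |(-4z^2 - 3z - 6) + 7| < ε.
(-4z^2 - 3z - 6) + 7 = -4z^2 - 3z + 1 = (z + 1)(-4z + 1).
So |(-4z^2 - 3z - 6) + 7| = |z + 1|·|-4z + 1|.
Require δ ≤ 2. Then |z + 1| < 2 gives |z| < 3, and by the triangle inequality |-4z + 1| ≤ 4·3 + 1 = 13.
Hence |(-4z^2 - 3z - 6) + 7| ≤ 13|z + 1| < ε provided |z + 1| < ε/13.
Take δ = min(2, ε/13). Then 0 < |z + 1| < δ gives both |z + 1| < 2 and |z + 1| < ε/13, so |(-4z^2 - 3z - 6) + 7| < ε.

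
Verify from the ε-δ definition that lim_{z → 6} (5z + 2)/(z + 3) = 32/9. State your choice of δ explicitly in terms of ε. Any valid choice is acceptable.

δ = min(9/2, (81/26)ε)

Suppose ε > 0. We want δ > 0 with 0 < |z − 6| < δ ⇒ |(5z + 2)/(z + 3) − (32/9)| < ε.
Combining over a common denominator, (5z + 2)/(z + 3) − (32/9) = [(5z + 2)·9 − 32·(z + 3)] / [9·(z + 3)] = 13(z − 6) / (9(z + 3)).
So |(5z + 2)/(z + 3) − (32/9)| = 13|z − 6| / (9·|z + 3|).
Restrict δ ≤ 9/2. Then |z − 6| < 9/2 gives |z + 3| = |(z − 6) + 9| ≥ 9 − 9/2 = 9/2.
Hence |(5z + 2)/(z + 3) − (32/9)| < 13|z − 6|/(9·(9/2)) = (26/81)|z − 6|, which is < ε once |z − 6| < (81/26)ε.
Take δ = min(9/2, (81/26)ε). Then 0 < |z − 6| < δ forces both bounds, so |(5z + 2)/(z + 3) − (32/9)| < ε.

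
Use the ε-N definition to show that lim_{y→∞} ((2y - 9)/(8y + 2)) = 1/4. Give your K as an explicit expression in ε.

K = (19/16)/ε

Let ε > 0. We seek K > 0 such that y > K implies |(2y - 9)/(8y + 2) − (1/4)| < ε.
(2y - 9)/(8y + 2) − (1/4) = (8(2y - 9) − 2(8y + 2)) / (8(8y + 2)) = -76/(8(8y + 2)).
For y > 0 we have 8y + 2 > 8y, so |(2y - 9)/(8y + 2) − (1/4)| = 76/(8(8y + 2)) < 76/(8·8y) = (19/16)/y.
Thus |(2y - 9)/(8y + 2) − (1/4)| < ε whenever y > (19/16)/ε.
Take K = (19/16)/ε. If y > K then |(2y - 9)/(8y + 2) − (1/4)| < (19/16)/y < ε.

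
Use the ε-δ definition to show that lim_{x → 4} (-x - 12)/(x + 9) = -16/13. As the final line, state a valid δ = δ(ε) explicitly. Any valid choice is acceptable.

Let ε > 0. We want δ > 0 with 0 < |x − 4| < δ ⇒ |(-x - 12)/(x + 9) + 16/13| < ε.
Combining over a common denominator, (-x - 12)/(x + 9) + 16/13 = [(-x - 12)·13 − (-16)·(x + 9)] / [13·(x + 9)] = 3(x − 4) / (13(x + 9)).
So |(-x - 12)/(x + 9) + 16/13| = 3|x − 4| / (13·|x + 9|).
Restrict δ ≤ 13/2. Then |x − 4| < 13/2 gives |x + 9| = |(x − 4) + 13| ≥ 13 − 13/2 = 13/2.
Hence |(-x - 12)/(x + 9) + 16/13| < 3|x − 4|/(13·(13/2)) = (6/169)|x − 4|, which is < ε once |x − 4| < (169/6)ε.
Take δ = min(13/2, (169/6)ε). Then 0 < |x − 4| < δ forces both bounds, so |(-x - 12)/(x + 9) + 16/13| < ε.

δ = min(13/2, (169/6)ε)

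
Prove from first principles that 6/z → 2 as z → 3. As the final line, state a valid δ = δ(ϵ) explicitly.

Fix ϵ > 0. We seek δ > 0 such that 0 < |z − 3| < δ implies |6/z − 2| < ϵ.
|6/z − 2| = 6·|3 − z|/(3·|z|) = 6|z − 3|/(3|z|).
Restrict δ ≤ 3/2. Then |z − 3| < 3/2 gives |z| > 3/2, so 3|z| > 9/2.
Then |6/z − 2| < 6|z − 3|/(9/2), which is < ϵ when |z − 3| < (3/4)ϵ.
Take δ = min(3/2, (3/4)ϵ). Then 0 < |z − 3| < δ gives both |z − 3| < 3/2 and |z − 3| < (3/4)ϵ, so |6/z − 2| < ϵ.

δ = min(3/2, (3/4)ϵ)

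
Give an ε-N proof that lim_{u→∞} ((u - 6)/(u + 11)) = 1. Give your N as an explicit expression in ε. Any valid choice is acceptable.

Fix ε > 0. We seek N > 0 such that u > N implies |(u - 6)/(u + 11) − 1| < ε.
(u - 6)/(u + 11) − 1 = ((u - 6) − (u + 11)) / ((u + 11)) = -17/((u + 11)).
For u > 0 we have u + 11 > u, so |(u - 6)/(u + 11) − 1| = 17/((u + 11)) < 17/(u) = 17/u.
Thus |(u - 6)/(u + 11) − 1| < ε whenever u > 17/ε.
Take N = 17/ε. If u > N then |(u - 6)/(u + 11) − 1| < 17/u < ε.

N = 17/ε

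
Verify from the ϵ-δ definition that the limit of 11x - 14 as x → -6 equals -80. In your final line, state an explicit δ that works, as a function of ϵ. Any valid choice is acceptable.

Let ϵ > 0 be given. We need δ > 0 so that 0 < |x + 6| < δ implies |(11x - 14) + 80| < ϵ.
Since (11x - 14) + 80 = 11(x + 6), we have |(11x - 14) + 80| = 11|x + 6|.
Thus it suffices that |x + 6| < ϵ/11.
Choosing δ = ϵ/11 gives |(11x - 14) + 80| = 11|x + 6| < ϵ whenever |x + 6| < δ.

δ = ϵ/11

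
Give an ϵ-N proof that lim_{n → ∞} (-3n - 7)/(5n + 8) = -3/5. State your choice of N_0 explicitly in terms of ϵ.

Let ϵ > 0 be given. For n ≥ 1, |(-3n - 7)/(5n + 8) + 3/5| = |-11|/(5(5n + 8)) = 11/(5(5n + 8)).
Since 5n + 8 ≥ 5n for n ≥ 1, this is ≤ 11/(5·5n) = (11/25)/n.
So |(-3n - 7)/(5n + 8) + 3/5| < ϵ whenever n > (11/25)/ϵ.
Take N_0 = (11/25)/ϵ. If n > N_0 then |(-3n - 7)/(5n + 8) + 3/5| ≤ (11/25)/n < ϵ.

N_0 = (11/25)/ϵ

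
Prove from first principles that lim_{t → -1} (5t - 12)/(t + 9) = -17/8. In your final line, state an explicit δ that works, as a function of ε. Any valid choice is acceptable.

Fix ε > 0. We want δ > 0 with 0 < |t + 1| < δ ⇒ |(5t - 12)/(t + 9) + 17/8| < ε.
Combining over a common denominator, (5t - 12)/(t + 9) + 17/8 = [(5t - 12)·8 − (-17)·(t + 9)] / [8·(t + 9)] = 57(t + 1) / (8(t + 9)).
So |(5t - 12)/(t + 9) + 17/8| = 57|t + 1| / (8·|t + 9|).
Restrict δ ≤ 4. Then |t + 1| < 4 gives |t + 9| = |(t + 1) + 8| ≥ 8 − 4 = 4.
Hence |(5t - 12)/(t + 9) + 17/8| < 57|t + 1|/(8·4) = (57/32)|t + 1|, which is < ε once |t + 1| < (32/57)ε.
Take δ = min(4, (32/57)ε). Then 0 < |t + 1| < δ forces both bounds, so |(5t - 12)/(t + 9) + 17/8| < ε.

δ = min(4, (32/57)ε)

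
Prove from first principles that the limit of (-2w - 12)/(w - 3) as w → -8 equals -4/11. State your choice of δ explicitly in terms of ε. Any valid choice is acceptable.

δ = min(11/2, (121/36)ε)

Let ε > 0 be given. We want δ > 0 with 0 < |w + 8| < δ ⇒ |(-2w - 12)/(w - 3) + 4/11| < ε.
Combining over a common denominator, (-2w - 12)/(w - 3) + 4/11 = [(-2w - 12)·(-11) − 4·(w - 3)] / [(-11)·(w - 3)] = 18(w + 8) / ((-11)(w - 3)).
So |(-2w - 12)/(w - 3) + 4/11| = 18|w + 8| / (11·|w − 3|).
Require δ ≤ 11/2, so |w − 3| ≥ |-11| − |w + 8| > 11 − 11/2 = 11/2.
Hence |(-2w - 12)/(w - 3) + 4/11| < 18|w + 8|/(11·(11/2)) = (36/121)|w + 8|, which is < ε once |w + 8| < (121/36)ε.
Take δ = min(11/2, (121/36)ε). Then 0 < |w + 8| < δ forces both bounds, so |(-2w - 12)/(w - 3) + 4/11| < ε.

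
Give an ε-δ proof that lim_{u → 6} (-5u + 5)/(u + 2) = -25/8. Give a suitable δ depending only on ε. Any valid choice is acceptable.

Fix ε > 0. We want δ > 0 with 0 < |u − 6| < δ ⇒ |(-5u + 5)/(u + 2) + 25/8| < ε.
Combining over a common denominator, (-5u + 5)/(u + 2) + 25/8 = [(-5u + 5)·8 − (-25)·(u + 2)] / [8·(u + 2)] = -15(u − 6) / (8(u + 2)).
So |(-5u + 5)/(u + 2) + 25/8| = 15|u − 6| / (8·|u + 2|).
Require δ ≤ 4, so |u + 2| ≥ |8| − |u − 6| > 8 − 4 = 4.
Hence |(-5u + 5)/(u + 2) + 25/8| < 15|u − 6|/(8·4) = (15/32)|u − 6|, which is < ε once |u − 6| < (32/15)ε.
Take δ = min(4, (32/15)ε). Then 0 < |u − 6| < δ forces both bounds, so |(-5u + 5)/(u + 2) + 25/8| < ε.

δ = min(4, (32/15)ε)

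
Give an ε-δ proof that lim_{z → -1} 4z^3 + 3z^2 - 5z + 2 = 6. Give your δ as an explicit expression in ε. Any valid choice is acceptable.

δ = min(1, ε/22)

Fix ε > 0. We want δ > 0 such that 0 < |z + 1| < δ implies |(4z^3 + 3z^2 - 5z + 2) − 6| < ε.
(4z^3 + 3z^2 - 5z + 2) − 6 = 4z^3 + 3z^2 - 5z - 4 = (z + 1)(4z^2 - z - 4).
So |(4z^3 + 3z^2 - 5z + 2) − 6| = |z + 1|·|4z^2 - z - 4|.
Assume first that |z + 1| < 1, so |z| < 2. Then |4z^2 - z - 4| ≤ 4·2^2 + 2 + 4 = 22.
Hence |(4z^3 + 3z^2 - 5z + 2) − 6| ≤ 22|z + 1| < ε provided |z + 1| < ε/22.
Choosing δ = min(1, ε/22) ensures both conditions, hence |(4z^3 + 3z^2 - 5z + 2) − 6| < ε.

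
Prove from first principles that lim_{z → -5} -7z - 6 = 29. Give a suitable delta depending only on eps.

Let eps > 0 be given. We need delta > 0 so that 0 < |z + 5| < delta implies |(-7z - 6) − 29| < eps.
|(-7z - 6) − 29| = |-7z - 35| = 7|z + 5|.
So 7|z + 5| < eps exactly when |z + 5| < eps/7.
Take delta = eps/7. If 0 < |z + 5| < delta then |(-7z - 6) − 29| = 7|z + 5| < 7·(eps/7) = eps.

delta = eps/7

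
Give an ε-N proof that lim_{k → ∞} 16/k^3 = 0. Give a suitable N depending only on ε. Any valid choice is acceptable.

N = (16/ε)^{1/3}

Let ε > 0 be given. For k ≥ 1, |16/k^3 − 0| = 16/k^3.
16/k^3 < ε ⇔ k^3 > 16/ε ⇔ k > (16/ε)^{1/3}.
Take N = (16/ε)^{1/3}. Then k > N implies 16/k^3 < ε.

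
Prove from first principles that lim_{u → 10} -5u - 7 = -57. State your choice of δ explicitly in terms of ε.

δ = ε/5

Fix ε > 0. We need δ > 0 so that 0 < |u − 10| < δ implies |(-5u - 7) + 57| < ε.
|(-5u - 7) + 57| = |-5u + 50| = 5|u − 10|.
So 5|u − 10| < ε exactly when |u − 10| < ε/5.
Take δ = ε/5. If 0 < |u − 10| < δ then |(-5u - 7) + 57| = 5|u − 10| < 5·(ε/5) = ε.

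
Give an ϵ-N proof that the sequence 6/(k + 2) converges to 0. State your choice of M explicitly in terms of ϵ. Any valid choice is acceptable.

Let ϵ > 0. For k ≥ 1, |6/(k + 2) − 0| = 6/(k + 2) ≤ 6/k.
We need 6/k < ϵ, i.e. k > 6/ϵ.
Take M = 6/ϵ. If k > M then |6/(k + 2)| ≤ 6/k < ϵ.

M = 6/ϵ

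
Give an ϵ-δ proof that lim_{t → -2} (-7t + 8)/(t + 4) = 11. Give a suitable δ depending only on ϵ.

δ = min(1, (1/18)ϵ)

Let ϵ > 0 be given. We want δ > 0 with 0 < |t + 2| < δ ⇒ |(-7t + 8)/(t + 4) − 11| < ϵ.
Combining over a common denominator, (-7t + 8)/(t + 4) − 11 = [(-7t + 8)·2 − 22·(t + 4)] / [2·(t + 4)] = -36(t + 2) / (2(t + 4)).
So |(-7t + 8)/(t + 4) − 11| = 36|t + 2| / (2·|t + 4|).
Restrict δ ≤ 1. Then |t + 2| < 1 gives |t + 4| = |(t + 2) + 2| ≥ 2 − 1 = 1.
Hence |(-7t + 8)/(t + 4) − 11| < 36|t + 2|/(2·1) = 18|t + 2|, which is < ϵ once |t + 2| < (1/18)ϵ.
Take δ = min(1, (1/18)ϵ). Then 0 < |t + 2| < δ forces both bounds, so |(-7t + 8)/(t + 4) − 11| < ϵ.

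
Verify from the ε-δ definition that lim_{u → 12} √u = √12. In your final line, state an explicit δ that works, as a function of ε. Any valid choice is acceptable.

Suppose ε > 0. We want δ > 0 such that 0 < |u − 12| < δ implies |√u − √12| < ε.
Multiplying by the conjugate, |√u − √12| = |u − 12|/(√u + √12).
Restrict δ ≤ 12 so that |u − 12| < 12 forces u > 0, and then √u + √12 > √12.
Hence |√u − √12| < |u − 12|/√12, which is < ε once |u − 12| < √12·ε.
Take δ = min(12, √12·ε). If 0 < |u − 12| < δ then u > 0 and |√u − √12| < |u − 12|/√12 < ε.

δ = min(12, √12·ε)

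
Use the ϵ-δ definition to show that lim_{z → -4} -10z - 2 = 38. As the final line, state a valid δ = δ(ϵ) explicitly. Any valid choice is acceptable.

δ = ϵ/10

Suppose ϵ > 0. We need δ > 0 so that 0 < |z + 4| < δ implies |(-10z - 2) − 38| < ϵ.
Since (-10z - 2) − 38 = -10(z + 4), we have |(-10z - 2) − 38| = 10|z + 4|.
So 10|z + 4| < ϵ exactly when |z + 4| < ϵ/10.
Take δ = ϵ/10. If 0 < |z + 4| < δ then |(-10z - 2) − 38| = 10|z + 4| < 10·(ϵ/10) = ϵ.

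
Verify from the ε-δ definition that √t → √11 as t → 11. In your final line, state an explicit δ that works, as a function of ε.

Let ε > 0 be given. We want δ > 0 such that 0 < |t − 11| < δ implies |√t − √11| < ε.
Multiplying by the conjugate, |√t − √11| = |t − 11|/(√t + √11).
Restrict δ ≤ 11 so that |t − 11| < 11 forces t > 0, and then √t + √11 > √11.
Hence |√t − √11| < |t − 11|/√11, which is < ε once |t − 11| < √11·ε.
Take δ = min(11, √11·ε). If 0 < |t − 11| < δ then t > 0 and |√t − √11| < |t − 11|/√11 < ε.

δ = min(11, √11·ε)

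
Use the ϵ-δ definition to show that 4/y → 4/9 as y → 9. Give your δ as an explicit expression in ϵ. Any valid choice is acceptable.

Let ϵ > 0 be given. We seek δ > 0 such that 0 < |y − 9| < δ implies |4/y − (4/9)| < ϵ.
|4/y − (4/9)| = 4·|9 − y|/(9·|y|) = 4|y − 9|/(9|y|).
Require δ ≤ 9/2 so that |y| > 9 − 9/2 = 9/2, hence 9|y| > 81/2.
Then |4/y − (4/9)| < 4|y − 9|/(81/2), which is < ϵ when |y − 9| < (81/8)ϵ.
Take δ = min(9/2, (81/8)ϵ). Then 0 < |y − 9| < δ gives both |y − 9| < 9/2 and |y − 9| < (81/8)ϵ, so |4/y − (4/9)| < ϵ.

δ = min(9/2, (81/8)ϵ)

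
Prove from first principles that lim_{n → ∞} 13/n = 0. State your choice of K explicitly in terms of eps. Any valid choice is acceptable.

Fix eps > 0. For n ≥ 1, |13/n − 0| = 13/(n) ≤ 13/n.
We need 13/n < eps, i.e. n > 13/eps.
Take K = 13/eps. If n > K then |13/n| ≤ 13/n < eps.

K = 13/eps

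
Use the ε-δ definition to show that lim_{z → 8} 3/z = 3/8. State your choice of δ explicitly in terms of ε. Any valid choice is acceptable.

δ = min(4, (32/3)ε)

Fix ε > 0. We seek δ > 0 such that 0 < |z − 8| < δ implies |3/z − (3/8)| < ε.
|3/z − (3/8)| = 3·|8 − z|/(8·|z|) = 3|z − 8|/(8|z|).
Require δ ≤ 4 so that |z| > 8 − 4 = 4, hence 8|z| > 32.
Then |3/z − (3/8)| < 3|z − 8|/32, which is < ε when |z − 8| < (32/3)ε.
Take δ = min(4, (32/3)ε). Then 0 < |z − 8| < δ gives both |z − 8| < 4 and |z − 8| < (32/3)ε, so |3/z − (3/8)| < ε.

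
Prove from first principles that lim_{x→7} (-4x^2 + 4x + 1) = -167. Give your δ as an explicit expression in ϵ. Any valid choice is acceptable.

δ = min(1, ϵ/56)

Let ϵ > 0. We want δ > 0 such that 0 < |x − 7| < δ implies |(-4x^2 + 4x + 1) + 167| < ϵ.
(-4x^2 + 4x + 1) + 167 = -4x^2 + 4x + 168 = (x − 7)(-4x - 24).
So |(-4x^2 + 4x + 1) + 167| = |x − 7|·|-4x - 24|.
Require δ ≤ 1. Then |x − 7| < 1 gives |x| < 8, and by the triangle inequality |-4x - 24| ≤ 4·8 + 24 = 56.
Hence |(-4x^2 + 4x + 1) + 167| ≤ 56|x − 7| < ϵ provided |x − 7| < ϵ/56.
Take δ = min(1, ϵ/56). Then 0 < |x − 7| < δ gives both |x − 7| < 1 and |x − 7| < ϵ/56, so |(-4x^2 + 4x + 1) + 167| < ϵ.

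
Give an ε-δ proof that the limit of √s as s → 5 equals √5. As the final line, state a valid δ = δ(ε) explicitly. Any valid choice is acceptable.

Suppose ε > 0. We want δ > 0 such that 0 < |s − 5| < δ implies |√s − √5| < ε.
Multiplying by the conjugate, |√s − √5| = |s − 5|/(√s + √5).
Restrict δ ≤ 5 so that |s − 5| < 5 forces s > 0, and then √s + √5 > √5.
Hence |√s − √5| < |s − 5|/√5, which is < ε once |s − 5| < √5·ε.
Take δ = min(5, √5·ε). If 0 < |s − 5| < δ then s > 0 and |√s − √5| < |s − 5|/√5 < ε.

δ = min(5, √5·ε)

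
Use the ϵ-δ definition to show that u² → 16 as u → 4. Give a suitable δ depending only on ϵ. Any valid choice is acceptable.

Fix ϵ > 0. We seek δ > 0 with 0 < |u − 4| < δ ⇒ |u² − 16| < ϵ.
Factor: u² − 16 = (u − 4)(u + 4), so |u² − 16| = |u − 4|·|u + 4|.
Restrict δ ≤ 1. Then |u − 4| < 1 gives |u| < 5, so by the triangle inequality |u + 4| ≤ 5 + 4 = 9.
Hence |u² − 16| ≤ 9|u − 4|, which is < ϵ once |u − 4| < ϵ/9.
Take δ = min(1, ϵ/9). If 0 < |u − 4| < δ then both bounds hold and |u² − 16| ≤ 9|u − 4| < 9·(ϵ/9) = ϵ.

δ = min(1, ϵ/9)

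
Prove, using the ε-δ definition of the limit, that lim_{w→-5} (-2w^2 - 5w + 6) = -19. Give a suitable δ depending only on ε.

δ = min(1, ε/17)

Suppose ε > 0. We want δ > 0 such that 0 < |w + 5| < δ implies |(-2w^2 - 5w + 6) + 19| < ε.
(-2w^2 - 5w + 6) + 19 = -2w^2 - 5w + 25 = (w + 5)(-2w + 5).
So |(-2w^2 - 5w + 6) + 19| = |w + 5|·|-2w + 5|.
Assume first that |w + 5| < 1, so |w| < 6. Then |-2w + 5| ≤ 2·6 + 5 = 17.
Hence |(-2w^2 - 5w + 6) + 19| ≤ 17|w + 5| < ε provided |w + 5| < ε/17.
Take δ = min(1, ε/17). Then 0 < |w + 5| < δ gives both |w + 5| < 1 and |w + 5| < ε/17, so |(-2w^2 - 5w + 6) + 19| < ε.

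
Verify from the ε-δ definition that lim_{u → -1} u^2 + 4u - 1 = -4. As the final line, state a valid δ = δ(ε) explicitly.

Let ε > 0. We want δ > 0 such that 0 < |u + 1| < δ implies |(u^2 + 4u - 1) + 4| < ε.
(u^2 + 4u - 1) + 4 = u^2 + 4u + 3 = (u + 1)(u + 3).
So |(u^2 + 4u - 1) + 4| = |u + 1|·|u + 3|.
Require δ ≤ 2. Then |u + 1| < 2 gives |u| < 3, and by the triangle inequality |u + 3| ≤ 3 + 3 = 6.
Hence |(u^2 + 4u - 1) + 4| ≤ 6|u + 1| < ε provided |u + 1| < ε/6.
Choosing δ = min(2, ε/6) ensures both conditions, hence |(u^2 + 4u - 1) + 4| < ε.

δ = min(2, ε/6)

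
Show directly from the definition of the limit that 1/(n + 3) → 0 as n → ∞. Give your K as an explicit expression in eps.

Suppose eps > 0. For n ≥ 1, |1/(n + 3) − 0| = 1/(n + 3) ≤ 1/n.
We need 1/n < eps, i.e. n > 1/eps.
Take K = 1/eps. If n > K then |1/(n + 3)| ≤ 1/n < eps.

K = 1/eps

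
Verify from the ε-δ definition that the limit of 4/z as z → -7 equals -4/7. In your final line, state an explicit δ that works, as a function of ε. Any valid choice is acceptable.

Fix ε > 0. We seek δ > 0 such that 0 < |z + 7| < δ implies |4/z + 4/7| < ε.
|4/z + 4/7| = 4·|-7 − z|/(7·|z|) = 4|z + 7|/(7|z|).
Restrict δ ≤ 7/2. Then |z + 7| < 7/2 gives |z| > 7/2, so 7|z| > 49/2.
Then |4/z + 4/7| < 4|z + 7|/(49/2), which is < ε when |z + 7| < (49/8)ε.
Take δ = min(7/2, (49/8)ε). Then 0 < |z + 7| < δ gives both |z + 7| < 7/2 and |z + 7| < (49/8)ε, so |4/z + 4/7| < ε.

δ = min(7/2, (49/8)ε)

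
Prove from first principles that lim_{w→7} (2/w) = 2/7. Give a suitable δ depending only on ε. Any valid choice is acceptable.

δ = min(7/2, (49/4)ε)

Let ε > 0 be given. We seek δ > 0 such that 0 < |w − 7| < δ implies |2/w − (2/7)| < ε.
|2/w − (2/7)| = 2·|7 − w|/(7·|w|) = 2|w − 7|/(7|w|).
Require δ ≤ 7/2 so that |w| > 7 − 7/2 = 7/2, hence 7|w| > 49/2.
Then |2/w − (2/7)| < 2|w − 7|/(49/2), which is < ε when |w − 7| < (49/4)ε.
Take δ = min(7/2, (49/4)ε). Then 0 < |w − 7| < δ gives both |w − 7| < 7/2 and |w − 7| < (49/4)ε, so |2/w − (2/7)| < ε.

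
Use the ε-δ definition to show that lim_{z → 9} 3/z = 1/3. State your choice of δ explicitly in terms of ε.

δ = min(9/2, (27/2)ε)

Fix ε > 0. We seek δ > 0 such that 0 < |z − 9| < δ implies |3/z − (1/3)| < ε.
|3/z − (1/3)| = 3·|9 − z|/(9·|z|) = 3|z − 9|/(9|z|).
Restrict δ ≤ 9/2. Then |z − 9| < 9/2 gives |z| > 9/2, so 9|z| > 81/2.
Then |3/z − (1/3)| < 3|z − 9|/(81/2), which is < ε when |z − 9| < (27/2)ε.
Take δ = min(9/2, (27/2)ε). Then 0 < |z − 9| < δ gives both |z − 9| < 9/2 and |z − 9| < (27/2)ε, so |3/z − (1/3)| < ε.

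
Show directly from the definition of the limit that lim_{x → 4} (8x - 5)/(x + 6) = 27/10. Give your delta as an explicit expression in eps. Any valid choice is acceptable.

Fix eps > 0. We want delta > 0 with 0 < |x − 4| < delta ⇒ |(8x - 5)/(x + 6) − (27/10)| < eps.
Combining over a common denominator, (8x - 5)/(x + 6) − (27/10) = [(8x - 5)·10 − 27·(x + 6)] / [10·(x + 6)] = 53(x − 4) / (10(x + 6)).
So |(8x - 5)/(x + 6) − (27/10)| = 53|x − 4| / (10·|x + 6|).
Restrict delta ≤ 5. Then |x − 4| < 5 gives |x + 6| = |(x − 4) + 10| ≥ 10 − 5 = 5.
Hence |(8x - 5)/(x + 6) − (27/10)| < 53|x − 4|/(10·5) = (53/50)|x − 4|, which is < eps once |x − 4| < (50/53)eps.
Take delta = min(5, (50/53)eps). Then 0 < |x − 4| < delta forces both bounds, so |(8x - 5)/(x + 6) − (27/10)| < eps.

delta = min(5, (50/53)eps)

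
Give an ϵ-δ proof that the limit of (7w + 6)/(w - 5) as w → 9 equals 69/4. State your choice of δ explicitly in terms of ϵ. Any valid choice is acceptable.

δ = min(2, (8/41)ϵ)

Let ϵ > 0 be given. We want δ > 0 with 0 < |w − 9| < δ ⇒ |(7w + 6)/(w - 5) − (69/4)| < ϵ.
Combining over a common denominator, (7w + 6)/(w - 5) − (69/4) = [(7w + 6)·4 − 69·(w - 5)] / [4·(w - 5)] = -41(w − 9) / (4(w - 5)).
So |(7w + 6)/(w - 5) − (69/4)| = 41|w − 9| / (4·|w − 5|).
Require δ ≤ 2, so |w − 5| ≥ |4| − |w − 9| > 4 − 2 = 2.
Hence |(7w + 6)/(w - 5) − (69/4)| < 41|w − 9|/(4·2) = (41/8)|w − 9|, which is < ϵ once |w − 9| < (8/41)ϵ.
Take δ = min(2, (8/41)ϵ). Then 0 < |w − 9| < δ forces both bounds, so |(7w + 6)/(w - 5) − (69/4)| < ϵ.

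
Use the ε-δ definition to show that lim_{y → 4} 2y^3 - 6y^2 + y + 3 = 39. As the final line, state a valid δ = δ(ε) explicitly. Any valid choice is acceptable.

Let ε > 0 be given. We want δ > 0 such that 0 < |y − 4| < δ implies |(2y^3 - 6y^2 + y + 3) − 39| < ε.
(2y^3 - 6y^2 + y + 3) − 39 = 2y^3 - 6y^2 + y - 36 = (y − 4)(2y^2 + 2y + 9).
So |(2y^3 - 6y^2 + y + 3) − 39| = |y − 4|·|2y^2 + 2y + 9|.
Assume first that |y − 4| < 2, so |y| < 6. Then |2y^2 + 2y + 9| ≤ 2·6^2 + 2·6 + 9 = 93.
Hence |(2y^3 - 6y^2 + y + 3) − 39| ≤ 93|y − 4| < ε provided |y − 4| < ε/93.
Take δ = min(2, ε/93). Then 0 < |y − 4| < δ gives both |y − 4| < 2 and |y − 4| < ε/93, so |(2y^3 - 6y^2 + y + 3) − 39| < ε.

δ = min(2, ε/93)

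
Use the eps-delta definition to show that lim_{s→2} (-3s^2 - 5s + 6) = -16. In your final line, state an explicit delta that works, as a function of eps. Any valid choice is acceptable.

Suppose eps > 0. We want delta > 0 such that 0 < |s − 2| < delta implies |(-3s^2 - 5s + 6) + 16| < eps.
(-3s^2 - 5s + 6) + 16 = -3s^2 - 5s + 22 = (s − 2)(-3s - 11).
So |(-3s^2 - 5s + 6) + 16| = |s − 2|·|-3s - 11|.
Require delta ≤ 2. Then |s − 2| < 2 gives |s| < 4, and by the triangle inequality |-3s - 11| ≤ 3·4 + 11 = 23.
Hence |(-3s^2 - 5s + 6) + 16| ≤ 23|s − 2| < eps provided |s − 2| < eps/23.
Take delta = min(2, eps/23). Then 0 < |s − 2| < delta gives both |s − 2| < 2 and |s − 2| < eps/23, so |(-3s^2 - 5s + 6) + 16| < eps.

delta = min(2, eps/23)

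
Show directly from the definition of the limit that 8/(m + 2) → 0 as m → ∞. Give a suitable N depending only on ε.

N = 8/ε

Let ε > 0 be given. For m ≥ 1, |8/(m + 2) − 0| = 8/(m + 2) ≤ 8/m.
We need 8/m < ε, i.e. m > 8/ε.
Take N = 8/ε. If m > N then |8/(m + 2)| ≤ 8/m < ε.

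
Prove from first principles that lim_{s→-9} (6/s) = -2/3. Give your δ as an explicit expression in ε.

Fix ε > 0. We seek δ > 0 such that 0 < |s + 9| < δ implies |6/s + 2/3| < ε.
|6/s + 2/3| = 6·|-9 − s|/(9·|s|) = 6|s + 9|/(9|s|).
Restrict δ ≤ 9/2. Then |s + 9| < 9/2 gives |s| > 9/2, so 9|s| > 81/2.
Then |6/s + 2/3| < 6|s + 9|/(81/2), which is < ε when |s + 9| < (27/4)ε.
Take δ = min(9/2, (27/4)ε). Then 0 < |s + 9| < δ gives both |s + 9| < 9/2 and |s + 9| < (27/4)ε, so |6/s + 2/3| < ε.

δ = min(9/2, (27/4)ε)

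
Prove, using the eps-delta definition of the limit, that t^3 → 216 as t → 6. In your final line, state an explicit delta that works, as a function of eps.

Let eps > 0 be given. We seek delta > 0 with 0 < |t − 6| < delta ⇒ |t^3 − 216| < eps.
Factor: t^3 − 216 = (t − 6)(t^2 + 6t + 36), so |t^3 − 216| = |t − 6|·|t^2 + 6t + 36|.
Restrict delta ≤ 2. Then |t − 6| < 2 gives |t| < 8, so by the triangle inequality |t^2 + 6t + 36| ≤ 8^2 + 6·8 + 36 = 148.
Hence |t^3 − 216| ≤ 148|t − 6|, which is < eps once |t − 6| < eps/148.
Take delta = min(2, eps/148). If 0 < |t − 6| < delta then both bounds hold and |t^3 − 216| ≤ 148|t − 6| < 148·(eps/148) = eps.

delta = min(2, eps/148)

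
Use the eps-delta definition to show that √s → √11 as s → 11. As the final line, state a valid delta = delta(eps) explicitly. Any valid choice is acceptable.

delta = min(11, √11·eps)

Suppose eps > 0. We want delta > 0 such that 0 < |s − 11| < delta implies |√s − √11| < eps.
Multiplying by the conjugate, |√s − √11| = |s − 11|/(√s + √11).
Restrict delta ≤ 11 so that |s − 11| < 11 forces s > 0, and then √s + √11 > √11.
Hence |√s − √11| < |s − 11|/√11, which is < eps once |s − 11| < √11·eps.
Take delta = min(11, √11·eps). If 0 < |s − 11| < delta then s > 0 and |√s − √11| < |s − 11|/√11 < eps.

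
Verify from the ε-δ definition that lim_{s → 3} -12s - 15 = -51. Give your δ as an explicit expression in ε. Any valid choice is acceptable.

Let ε > 0. We need δ > 0 so that 0 < |s − 3| < δ implies |(-12s - 15) + 51| < ε.
Since (-12s - 15) + 51 = -12(s − 3), we have |(-12s - 15) + 51| = 12|s − 3|.
Thus it suffices that |s − 3| < ε/12.
Choosing δ = ε/12 gives |(-12s - 15) + 51| = 12|s − 3| < ε whenever |s − 3| < δ.

δ = ε/12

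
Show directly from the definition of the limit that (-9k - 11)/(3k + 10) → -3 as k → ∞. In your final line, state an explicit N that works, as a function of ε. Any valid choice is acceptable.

N = (19/3)/ε

Let ε > 0 be given. For k ≥ 1, |(-9k - 11)/(3k + 10) + 3| = |57|/(3(3k + 10)) = 57/(3(3k + 10)).
Since 3k + 10 ≥ 3k for k ≥ 1, this is ≤ 57/(3·3k) = (19/3)/k.
So |(-9k - 11)/(3k + 10) + 3| < ε whenever k > (19/3)/ε.
Take N = (19/3)/ε. If k > N then |(-9k - 11)/(3k + 10) + 3| ≤ (19/3)/k < ε.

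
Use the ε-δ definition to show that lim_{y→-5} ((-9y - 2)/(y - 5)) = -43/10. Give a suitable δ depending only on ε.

δ = min(5, (50/47)ε)

Fix ε > 0. We want δ > 0 with 0 < |y + 5| < δ ⇒ |(-9y - 2)/(y - 5) + 43/10| < ε.
Combining over a common denominator, (-9y - 2)/(y - 5) + 43/10 = [(-9y - 2)·(-10) − 43·(y - 5)] / [(-10)·(y - 5)] = 47(y + 5) / ((-10)(y - 5)).
So |(-9y - 2)/(y - 5) + 43/10| = 47|y + 5| / (10·|y − 5|).
Restrict δ ≤ 5. Then |y + 5| < 5 gives |y − 5| = |(y + 5) + (-10)| ≥ 10 − 5 = 5.
Hence |(-9y - 2)/(y - 5) + 43/10| < 47|y + 5|/(10·5) = (47/50)|y + 5|, which is < ε once |y + 5| < (50/47)ε.
Take δ = min(5, (50/47)ε). Then 0 < |y + 5| < δ forces both bounds, so |(-9y - 2)/(y - 5) + 43/10| < ε.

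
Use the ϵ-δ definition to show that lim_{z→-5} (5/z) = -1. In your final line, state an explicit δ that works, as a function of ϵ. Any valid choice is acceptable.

δ = min(5/2, (5/2)ϵ)

Let ϵ > 0 be given. We seek δ > 0 such that 0 < |z + 5| < δ implies |5/z + 1| < ϵ.
|5/z + 1| = 5·|-5 − z|/(5·|z|) = 5|z + 5|/(5|z|).
Require δ ≤ 5/2 so that |z| > 5 − 5/2 = 5/2, hence 5|z| > 25/2.
Then |5/z + 1| < 5|z + 5|/(25/2), which is < ϵ when |z + 5| < (5/2)ϵ.
Take δ = min(5/2, (5/2)ϵ). Then 0 < |z + 5| < δ gives both |z + 5| < 5/2 and |z + 5| < (5/2)ϵ, so |5/z + 1| < ϵ.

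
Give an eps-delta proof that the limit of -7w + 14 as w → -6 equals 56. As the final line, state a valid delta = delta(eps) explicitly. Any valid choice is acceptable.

delta = eps/7

Let eps > 0. We need delta > 0 so that 0 < |w + 6| < delta implies |(-7w + 14) − 56| < eps.
|(-7w + 14) − 56| = |-7w - 42| = 7|w + 6|.
Thus it suffices that |w + 6| < eps/7.
Choosing delta = eps/7 gives |(-7w + 14) − 56| = 7|w + 6| < eps whenever |w + 6| < delta.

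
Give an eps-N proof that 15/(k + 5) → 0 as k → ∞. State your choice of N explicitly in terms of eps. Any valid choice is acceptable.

N = 15/eps

Let eps > 0. For k ≥ 1, |15/(k + 5) − 0| = 15/(k + 5) ≤ 15/k.
We need 15/k < eps, i.e. k > 15/eps.
Take N = 15/eps. If k > N then |15/(k + 5)| ≤ 15/k < eps.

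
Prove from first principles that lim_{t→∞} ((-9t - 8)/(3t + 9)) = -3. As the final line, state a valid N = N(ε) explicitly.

N = (19/3)/ε

Fix ε > 0. We seek N > 0 such that t > N implies |(-9t - 8)/(3t + 9) + 3| < ε.
(-9t - 8)/(3t + 9) + 3 = (3(-9t - 8) − (-9)(3t + 9)) / (3(3t + 9)) = 57/(3(3t + 9)).
For t > 0 we have 3t + 9 > 3t, so |(-9t - 8)/(3t + 9) + 3| = 57/(3(3t + 9)) < 57/(3·3t) = (19/3)/t.
Thus |(-9t - 8)/(3t + 9) + 3| < ε whenever t > (19/3)/ε.
Take N = (19/3)/ε. If t > N then |(-9t - 8)/(3t + 9) + 3| < (19/3)/t < ε.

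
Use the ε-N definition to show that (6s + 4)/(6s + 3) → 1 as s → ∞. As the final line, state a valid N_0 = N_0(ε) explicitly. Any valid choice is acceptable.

N_0 = (1/6)/ε

Let ε > 0. We seek N_0 > 0 such that s > N_0 implies |(6s + 4)/(6s + 3) − 1| < ε.
(6s + 4)/(6s + 3) − 1 = (6(6s + 4) − 6(6s + 3)) / (6(6s + 3)) = 6/(6(6s + 3)).
For s > 0 we have 6s + 3 > 6s, so |(6s + 4)/(6s + 3) − 1| = 6/(6(6s + 3)) < 6/(6·6s) = (1/6)/s.
Thus |(6s + 4)/(6s + 3) − 1| < ε whenever s > (1/6)/ε.
Take N_0 = (1/6)/ε. If s > N_0 then |(6s + 4)/(6s + 3) − 1| < (1/6)/s < ε.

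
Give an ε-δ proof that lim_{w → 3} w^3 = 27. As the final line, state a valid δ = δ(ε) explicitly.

δ = min(2, ε/49)

Fix ε > 0. We seek δ > 0 with 0 < |w − 3| < δ ⇒ |w^3 − 27| < ε.
Factor: w^3 − 27 = (w − 3)(w^2 + 3w + 9), so |w^3 − 27| = |w − 3|·|w^2 + 3w + 9|.
Impose δ ≤ 2 so that |w| < 5; then |w^2 + 3w + 9| ≤ 49.
Hence |w^3 − 27| ≤ 49|w − 3|, which is < ε once |w − 3| < ε/49.
Take δ = min(2, ε/49). If 0 < |w − 3| < δ then both bounds hold and |w^3 − 27| ≤ 49|w − 3| < 49·(ε/49) = ε.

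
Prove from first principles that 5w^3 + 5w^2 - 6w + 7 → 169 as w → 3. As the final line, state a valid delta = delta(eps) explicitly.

Fix eps > 0. We want delta > 0 such that 0 < |w − 3| < delta implies |(5w^3 + 5w^2 - 6w + 7) − 169| < eps.
(5w^3 + 5w^2 - 6w + 7) − 169 = 5w^3 + 5w^2 - 6w - 162 = (w − 3)(5w^2 + 20w + 54).
So |(5w^3 + 5w^2 - 6w + 7) − 169| = |w − 3|·|5w^2 + 20w + 54|.
Require delta ≤ 1. Then |w − 3| < 1 gives |w| < 4, and by the triangle inequality |5w^2 + 20w + 54| ≤ 5·4^2 + 20·4 + 54 = 214.
Hence |(5w^3 + 5w^2 - 6w + 7) − 169| ≤ 214|w − 3| < eps provided |w − 3| < eps/214.
Choosing delta = min(1, eps/214) ensures both conditions, hence |(5w^3 + 5w^2 - 6w + 7) − 169| < eps.

delta = min(1, eps/214)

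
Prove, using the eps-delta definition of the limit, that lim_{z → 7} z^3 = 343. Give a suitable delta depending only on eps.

delta = min(1, eps/169)

Let eps > 0 be given. We seek delta > 0 with 0 < |z − 7| < delta ⇒ |z^3 − 343| < eps.
Factor: z^3 − 343 = (z − 7)(z^2 + 7z + 49), so |z^3 − 343| = |z − 7|·|z^2 + 7z + 49|.
Impose delta ≤ 1 so that |z| < 8; then |z^2 + 7z + 49| ≤ 169.
Hence |z^3 − 343| ≤ 169|z − 7|, which is < eps once |z − 7| < eps/169.
Take delta = min(1, eps/169). If 0 < |z − 7| < delta then both bounds hold and |z^3 − 343| ≤ 169|z − 7| < 169·(eps/169) = eps.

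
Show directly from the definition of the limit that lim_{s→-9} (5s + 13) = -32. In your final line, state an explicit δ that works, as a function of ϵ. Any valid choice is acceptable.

δ = ϵ/5

Let ϵ > 0. We need δ > 0 so that 0 < |s + 9| < δ implies |(5s + 13) + 32| < ϵ.
|(5s + 13) + 32| = |5s + 45| = 5|s + 9|.
So 5|s + 9| < ϵ exactly when |s + 9| < ϵ/5.
Choosing δ = ϵ/5 gives |(5s + 13) + 32| = 5|s + 9| < ϵ whenever |s + 9| < δ.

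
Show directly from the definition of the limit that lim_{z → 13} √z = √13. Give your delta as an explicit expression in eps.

delta = min(13, √13·eps)

Let eps > 0 be given. We want delta > 0 such that 0 < |z − 13| < delta implies |√z − √13| < eps.
Multiplying by the conjugate, |√z − √13| = |z − 13|/(√z + √13).
Restrict delta ≤ 13 so that |z − 13| < 13 forces z > 0, and then √z + √13 > √13.
Hence |√z − √13| < |z − 13|/√13, which is < eps once |z − 13| < √13·eps.
Take delta = min(13, √13·eps). If 0 < |z − 13| < delta then z > 0 and |√z − √13| < |z − 13|/√13 < eps.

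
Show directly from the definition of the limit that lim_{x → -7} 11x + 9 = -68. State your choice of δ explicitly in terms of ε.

Let ε > 0. We need δ > 0 so that 0 < |x + 7| < δ implies |(11x + 9) + 68| < ε.
|(11x + 9) + 68| = |11x + 77| = 11|x + 7|.
So 11|x + 7| < ε exactly when |x + 7| < ε/11.
Choosing δ = ε/11 gives |(11x + 9) + 68| = 11|x + 7| < ε whenever |x + 7| < δ.

δ = ε/11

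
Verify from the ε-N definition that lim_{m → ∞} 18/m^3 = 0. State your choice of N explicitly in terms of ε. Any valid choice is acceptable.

N = (18/ε)^{1/3}

Fix ε > 0. For m ≥ 1, |18/m^3 − 0| = 18/m^3.
18/m^3 < ε ⇔ m^3 > 18/ε ⇔ m > (18/ε)^{1/3}.
Take N = (18/ε)^{1/3}. Then m > N implies 18/m^3 < ε.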